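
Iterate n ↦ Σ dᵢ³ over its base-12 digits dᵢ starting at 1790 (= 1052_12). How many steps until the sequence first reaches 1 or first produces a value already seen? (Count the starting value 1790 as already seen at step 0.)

1790 = (1,0,5,2)_12 → 1³ + 0³ + 5³ + 2³ = 1 + 0 + 125 + 8 = 134
134 = (11,2)_12 → 11³ + 2³ = 1331 + 8 = 1339
1339 = (9,3,7)_12 → 9³ + 3³ + 7³ = 729 + 27 + 343 = 1099
1099 = (7,7,7)_12 → 7³ + 7³ + 7³ = 343 + 343 + 343 = 1029
1029 = (7,1,9)_12 → 7³ + 1³ + 9³ = 343 + 1 + 729 = 1073
1073 = (7,5,5)_12 → 7³ + 5³ + 5³ = 343 + 125 + 125 = 593
593 = (4,1,5)_12 → 4³ + 1³ + 5³ = 64 + 1 + 125 = 190
190 = (1,3,10)_12 → 1³ + 3³ + 10³ = 1 + 27 + 1000 = 1028
1028 = (7,1,8)_12 → 7³ + 1³ + 8³ = 343 + 1 + 512 = 856
856 = (5,11,4)_12 → 5³ + 11³ + 4³ = 125 + 1331 + 64 = 1520
1520 = (10,6,8)_12 → 10³ + 6³ + 8³ = 1000 + 216 + 512 = 1728
1728 = (1,0,0,0)_12 → 1³ + 0³ + 0³ + 0³ = 1 + 0 + 0 + 0 = 1  — reached 1.
That took 12 steps.

12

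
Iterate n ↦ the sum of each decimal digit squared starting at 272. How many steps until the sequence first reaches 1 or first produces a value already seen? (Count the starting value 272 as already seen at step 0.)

13

272 → 2² + 7² + 2² = 57
57 → 5² + 7² = 74
74 → 7² + 4² = 65
65 → 6² + 5² = 61
61 → 6² + 1² = 37
37 → 3² + 7² = 58
58 → 5² + 8² = 89
89 → 8² + 9² = 145
145 → 1² + 4² + 5² = 42
42 → 4² + 2² = 20
20 → 2² + 0² = 4
4 → 4² = 16
16 → 1² + 6² = 37  — 37 repeats.
That took 13 steps.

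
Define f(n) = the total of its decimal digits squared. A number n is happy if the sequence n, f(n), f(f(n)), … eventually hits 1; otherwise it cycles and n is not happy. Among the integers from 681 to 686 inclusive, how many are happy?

681: 681 → 101 → 2 → 4 → 16 → 37 → 58 → 89 → 145 → 42 → 20 → 4  — not happy
682: 682 → 104 → 17 → 50 → 25 → 29 → 85 → 89 → 145 → 42 → 20 → 4 → 16 → 37 → 58 → 89  — not happy
683: 683 → 109 → 82 → 68 → 100 → 1  — happy
684: 684 → 116 → 38 → 73 → 58 → 89 → 145 → 42 → 20 → 4 → 16 → 37 → 58  — not happy
685: 685 → 125 → 30 → 9 → 81 → 65 → 61 → 37 → 58 → 89 → 145 → 42 → 20 → 4 → 16 → 37  — not happy
686: 686 → 136 → 46 → 52 → 29 → 85 → 89 → 145 → 42 → 20 → 4 → 16 → 37 → 58 → 89  — not happy
happy: 683

1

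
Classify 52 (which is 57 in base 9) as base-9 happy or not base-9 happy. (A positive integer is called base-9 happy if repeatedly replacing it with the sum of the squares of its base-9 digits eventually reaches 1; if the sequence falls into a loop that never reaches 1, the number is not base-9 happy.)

52 = (5,7)_9 → 5² + 7² = 25 + 49 = 74
74 = (8,2)_9 → 8² + 2² = 64 + 4 = 68
68 = (7,5)_9 → 7² + 5² = 49 + 25 = 74  — 74 already seen; the sequence cycles without reaching 1.

not base-9 happy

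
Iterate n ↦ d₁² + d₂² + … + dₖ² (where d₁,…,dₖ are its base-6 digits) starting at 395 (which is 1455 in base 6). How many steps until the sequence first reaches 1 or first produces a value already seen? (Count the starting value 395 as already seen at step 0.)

11

395 = (1,4,5,5)_6 → 1² + 4² + 5² + 5² = 67
67 = (1,5,1)_6 → 1² + 5² + 1² = 27
27 = (4,3)_6 → 4² + 3² = 25
25 = (4,1)_6 → 4² + 1² = 17
17 = (2,5)_6 → 2² + 5² = 29
29 = (4,5)_6 → 4² + 5² = 41
41 = (1,0,5)_6 → 1² + 0² + 5² = 26
26 = (4,2)_6 → 4² + 2² = 20
20 = (3,2)_6 → 3² + 2² = 13
13 = (2,1)_6 → 2² + 1² = 5
5 = (5)_6 → 5² = 25  — 25 repeats.
That took 11 steps.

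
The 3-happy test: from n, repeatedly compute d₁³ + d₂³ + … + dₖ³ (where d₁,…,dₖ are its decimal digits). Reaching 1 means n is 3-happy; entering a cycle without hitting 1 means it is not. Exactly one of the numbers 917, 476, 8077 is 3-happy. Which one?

8077

917: 917 → 1073 → 371 → 371  — repeats 371 (not 3-happy)
476: 476 → 623 → 251 → 134 → 92 → 737 → 713 → 371 → 371  — repeats 371 (not 3-happy)
8077: 8077 → 1198 → 1243 → 100 → 1  — reaches 1 (3-happy)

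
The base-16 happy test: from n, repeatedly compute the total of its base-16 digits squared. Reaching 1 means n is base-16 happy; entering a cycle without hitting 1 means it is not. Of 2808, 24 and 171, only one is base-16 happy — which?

2808: 2808 → 389 → 90 → 125 → 218 → 269 → 170 → 200 → 208 → 169 → 181 → 146 → 85 → 50 → 13 → 169  — repeats 169 (not base-16 happy)
24: 24 → 65 → 17 → 2 → 4 → 16 → 1  — reaches 1 (base-16 happy)
171: 171 → 221 → 338 → 30 → 197 → 169 → 181 → 146 → 85 → 50 → 13 → 169  — repeats 169 (not base-16 happy)

24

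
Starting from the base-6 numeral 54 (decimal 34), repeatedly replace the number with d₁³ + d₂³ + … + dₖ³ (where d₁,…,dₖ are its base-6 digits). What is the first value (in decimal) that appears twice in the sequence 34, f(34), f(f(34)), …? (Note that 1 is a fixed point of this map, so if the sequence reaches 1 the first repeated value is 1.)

34 = (5,4)_6 → 5³ + 4³ = 125 + 64 = 189
189 = (5,1,3)_6 → 5³ + 1³ + 3³ = 125 + 1 + 27 = 153
153 = (4,1,3)_6 → 4³ + 1³ + 3³ = 64 + 1 + 27 = 92
92 = (2,3,2)_6 → 2³ + 3³ + 2³ = 8 + 27 + 8 = 43
43 = (1,1,1)_6 → 1³ + 1³ + 1³ = 1 + 1 + 1 = 3
3 = (3)_6 → 3³ = 27
27 = (4,3)_6 → 4³ + 3³ = 64 + 27 = 91
91 = (2,3,1)_6 → 2³ + 3³ + 1³ = 8 + 27 + 1 = 36
36 = (1,0,0)_6 → 1³ + 0³ + 0³ = 1 + 0 + 0 = 1  — reached the fixed point 1.
1 → 1, so 1 is the first repeated value.

1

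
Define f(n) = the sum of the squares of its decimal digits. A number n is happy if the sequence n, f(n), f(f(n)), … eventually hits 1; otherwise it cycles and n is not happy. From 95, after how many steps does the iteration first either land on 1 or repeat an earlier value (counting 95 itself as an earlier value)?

95 → 9² + 5² = 81 + 25 = 106
106 → 1² + 0² + 6² = 1 + 0 + 36 = 37
37 → 3² + 7² = 9 + 49 = 58
58 → 5² + 8² = 25 + 64 = 89
89 → 8² + 9² = 64 + 81 = 145
145 → 1² + 4² + 5² = 1 + 16 + 25 = 42
42 → 4² + 2² = 16 + 4 = 20
20 → 2² + 0² = 4 + 0 = 4
4 → 4² = 16
16 → 1² + 6² = 1 + 36 = 37  — 37 repeats.
That took 10 steps.

10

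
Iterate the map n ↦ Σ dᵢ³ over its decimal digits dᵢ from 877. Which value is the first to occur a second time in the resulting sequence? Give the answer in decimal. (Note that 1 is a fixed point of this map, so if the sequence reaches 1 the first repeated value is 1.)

877 → 1198
1198 → 1243
1243 → 100
100 → 1  — reached the fixed point 1.
1 → 1, so 1 is the first repeated value.

1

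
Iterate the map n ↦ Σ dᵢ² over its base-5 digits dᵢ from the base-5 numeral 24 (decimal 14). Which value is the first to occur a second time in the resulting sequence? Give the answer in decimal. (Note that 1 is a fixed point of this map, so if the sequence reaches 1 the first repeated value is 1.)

16

14 = (2,4)_5 → 2² + 4² = 20
20 = (4,0)_5 → 4² + 0² = 16
16 = (3,1)_5 → 3² + 1² = 10
10 = (2,0)_5 → 2² + 0² = 4
4 = (4)_5 → 4² = 16  — 16 already appeared earlier.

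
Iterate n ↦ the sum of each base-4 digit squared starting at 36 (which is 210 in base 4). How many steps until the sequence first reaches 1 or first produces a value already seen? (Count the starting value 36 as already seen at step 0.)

4

36 = (2,1,0)_4 → 2² + 1² + 0² = 5
5 = (1,1)_4 → 1² + 1² = 2
2 = (2)_4 → 2² = 4
4 = (1,0)_4 → 1² + 0² = 1  — reached 1.
That took 4 steps.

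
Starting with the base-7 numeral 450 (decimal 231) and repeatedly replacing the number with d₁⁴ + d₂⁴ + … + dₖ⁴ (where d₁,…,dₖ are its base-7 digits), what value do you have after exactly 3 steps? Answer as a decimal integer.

231 = (4,5,0)_7 → 4⁴ + 5⁴ + 0⁴ = 256 + 625 + 0 = 881
881 = (2,3,6,6)_7 → 2⁴ + 3⁴ + 6⁴ + 6⁴ = 16 + 81 + 1296 + 1296 = 2689
2689 = (1,0,5,6,1)_7 → 1⁴ + 0⁴ + 5⁴ + 6⁴ + 1⁴ = 1 + 0 + 625 + 1296 + 1 = 1923

1923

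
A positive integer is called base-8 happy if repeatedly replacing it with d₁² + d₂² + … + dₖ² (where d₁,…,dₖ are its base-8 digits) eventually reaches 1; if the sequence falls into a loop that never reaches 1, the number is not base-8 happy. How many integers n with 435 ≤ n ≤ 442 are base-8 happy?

1

435: 435 → 81 → 6 → 36 → 32 → 16 → 4 → 16  (repeats 16)
436: 436 → 88 → 10 → 5 → 25 → 10  (repeats 10)
437: 437 → 97 → 18 → 8 → 1  (reaches 1)
438: 438 → 108 → 42 → 29 → 34 → 20 → 20  (repeats 20)
439: 439 → 121 → 51 → 45 → 50 → 40 → 25 → 10 → 5 → 25  (repeats 25)
440: 440 → 85 → 30 → 45 → 50 → 40 → 25 → 10 → 5 → 25  (repeats 25)
441: 441 → 86 → 41 → 26 → 13 → 26  (repeats 26)
442: 442 → 89 → 11 → 10 → 5 → 25 → 10  (repeats 10)
base-8 happy: 437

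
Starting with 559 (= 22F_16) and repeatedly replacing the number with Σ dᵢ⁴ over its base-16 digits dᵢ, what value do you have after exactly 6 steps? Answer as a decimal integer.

559 = (2,2,15)_16 → 2⁴ + 2⁴ + 15⁴ = 16 + 16 + 50625 = 50657
50657 = (12,5,14,1)_16 → 12⁴ + 5⁴ + 14⁴ + 1⁴ = 20736 + 625 + 38416 + 1 = 59778
59778 = (14,9,8,2)_16 → 14⁴ + 9⁴ + 8⁴ + 2⁴ = 38416 + 6561 + 4096 + 16 = 49089
49089 = (11,15,12,1)_16 → 11⁴ + 15⁴ + 12⁴ + 1⁴ = 14641 + 50625 + 20736 + 1 = 86003
86003 = (1,4,15,15,3)_16 → 1⁴ + 4⁴ + 15⁴ + 15⁴ + 3⁴ = 1 + 256 + 50625 + 50625 + 81 = 101588
101588 = (1,8,12,13,4)_16 → 1⁴ + 8⁴ + 12⁴ + 13⁴ + 4⁴ = 1 + 4096 + 20736 + 28561 + 256 = 53650

53650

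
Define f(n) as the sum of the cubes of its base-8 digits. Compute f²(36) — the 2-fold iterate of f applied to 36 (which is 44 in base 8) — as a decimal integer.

8

36 = (4,4)_8 → 4³ + 4³ = 64 + 64 = 128
128 = (2,0,0)_8 → 2³ + 0³ + 0³ = 8 + 0 + 0 = 8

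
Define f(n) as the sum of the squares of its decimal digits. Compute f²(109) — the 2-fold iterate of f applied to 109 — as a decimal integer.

68

109 → 1² + 0² + 9² = 1 + 0 + 81 = 82
82 → 8² + 2² = 64 + 4 = 68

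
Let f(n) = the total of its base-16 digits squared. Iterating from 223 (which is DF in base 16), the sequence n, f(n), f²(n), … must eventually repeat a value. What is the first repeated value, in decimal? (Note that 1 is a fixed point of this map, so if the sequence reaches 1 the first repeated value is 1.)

169

223 = (13,15)_16 → 13² + 15² = 169 + 225 = 394
394 = (1,8,10)_16 → 1² + 8² + 10² = 1 + 64 + 100 = 165
165 = (10,5)_16 → 10² + 5² = 100 + 25 = 125
125 = (7,13)_16 → 7² + 13² = 49 + 169 = 218
218 = (13,10)_16 → 13² + 10² = 169 + 100 = 269
269 = (1,0,13)_16 → 1² + 0² + 13² = 1 + 0 + 169 = 170
170 = (10,10)_16 → 10² + 10² = 100 + 100 = 200
200 = (12,8)_16 → 12² + 8² = 144 + 64 = 208
208 = (13,0)_16 → 13² + 0² = 169 + 0 = 169
169 = (10,9)_16 → 10² + 9² = 100 + 81 = 181
181 = (11,5)_16 → 11² + 5² = 121 + 25 = 146
146 = (9,2)_16 → 9² + 2² = 81 + 4 = 85
85 = (5,5)_16 → 5² + 5² = 25 + 25 = 50
50 = (3,2)_16 → 3² + 2² = 9 + 4 = 13
13 = (13)_16 → 13² = 169  — 169 already appeared earlier.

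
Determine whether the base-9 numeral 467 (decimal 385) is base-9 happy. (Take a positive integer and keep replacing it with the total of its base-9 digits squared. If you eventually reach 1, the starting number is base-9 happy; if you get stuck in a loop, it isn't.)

base-9 happy

385 = (4,6,7)_9 → 4² + 6² + 7² = 101
101 = (1,2,2)_9 → 1² + 2² + 2² = 9
9 = (1,0)_9 → 1² + 0² = 1  — reached 1.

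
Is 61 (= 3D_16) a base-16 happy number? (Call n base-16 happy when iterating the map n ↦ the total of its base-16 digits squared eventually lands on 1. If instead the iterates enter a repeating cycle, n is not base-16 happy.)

61 = (3,13)_16 → 3² + 13² = 178
178 = (11,2)_16 → 11² + 2² = 125
125 = (7,13)_16 → 7² + 13² = 218
218 = (13,10)_16 → 13² + 10² = 269
269 = (1,0,13)_16 → 1² + 0² + 13² = 170
170 = (10,10)_16 → 10² + 10² = 200
200 = (12,8)_16 → 12² + 8² = 208
208 = (13,0)_16 → 13² + 0² = 169
169 = (10,9)_16 → 10² + 9² = 181
181 = (11,5)_16 → 11² + 5² = 146
146 = (9,2)_16 → 9² + 2² = 85
85 = (5,5)_16 → 5² + 5² = 50
50 = (3,2)_16 → 3² + 2² = 13
13 = (13)_16 → 13² = 169  — 169 already seen; the sequence cycles without reaching 1.

not base-16 happy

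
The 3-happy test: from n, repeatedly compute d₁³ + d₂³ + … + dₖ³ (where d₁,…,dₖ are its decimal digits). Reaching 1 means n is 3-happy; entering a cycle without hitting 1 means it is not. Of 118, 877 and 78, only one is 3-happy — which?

877

118: 118 → 514 → 190 → 730 → 370 → 370  — repeats 370 (not 3-happy)
877: 877 → 1198 → 1243 → 100 → 1  — reaches 1 (3-happy)
78: 78 → 855 → 762 → 567 → 684 → 792 → 1080 → 513 → 153 → 153  — repeats 153 (not 3-happy)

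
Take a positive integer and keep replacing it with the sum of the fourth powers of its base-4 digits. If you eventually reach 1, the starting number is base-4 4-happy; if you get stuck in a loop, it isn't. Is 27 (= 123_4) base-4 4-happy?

27 = (1,2,3)_4 → 1⁴ + 2⁴ + 3⁴ = 1 + 16 + 81 = 98
98 = (1,2,0,2)_4 → 1⁴ + 2⁴ + 0⁴ + 2⁴ = 1 + 16 + 0 + 16 = 33
33 = (2,0,1)_4 → 2⁴ + 0⁴ + 1⁴ = 16 + 0 + 1 = 17
17 = (1,0,1)_4 → 1⁴ + 0⁴ + 1⁴ = 1 + 0 + 1 = 2
2 = (2)_4 → 2⁴ = 16
16 = (1,0,0)_4 → 1⁴ + 0⁴ + 0⁴ = 1 + 0 + 0 = 1  — reached 1.

base-4 4-happy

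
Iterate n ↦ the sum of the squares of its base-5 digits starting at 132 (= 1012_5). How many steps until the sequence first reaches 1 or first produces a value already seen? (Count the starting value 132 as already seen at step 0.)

132 = (1,0,1,2)_5 → 1² + 0² + 1² + 2² = 6
6 = (1,1)_5 → 1² + 1² = 2
2 = (2)_5 → 2² = 4
4 = (4)_5 → 4² = 16
16 = (3,1)_5 → 3² + 1² = 10
10 = (2,0)_5 → 2² + 0² = 4  — 4 repeats.
That took 6 steps.

6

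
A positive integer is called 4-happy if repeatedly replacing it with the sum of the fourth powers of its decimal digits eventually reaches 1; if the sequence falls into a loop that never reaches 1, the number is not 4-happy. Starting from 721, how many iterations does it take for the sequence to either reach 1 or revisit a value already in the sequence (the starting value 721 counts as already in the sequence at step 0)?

13

721 → 7⁴ + 2⁴ + 1⁴ = 2401 + 16 + 1 = 2418
2418 → 2⁴ + 4⁴ + 1⁴ + 8⁴ = 16 + 256 + 1 + 4096 = 4369
4369 → 4⁴ + 3⁴ + 6⁴ + 9⁴ = 256 + 81 + 1296 + 6561 = 8194
8194 → 8⁴ + 1⁴ + 9⁴ + 4⁴ = 4096 + 1 + 6561 + 256 = 10914
10914 → 1⁴ + 0⁴ + 9⁴ + 1⁴ + 4⁴ = 1 + 0 + 6561 + 1 + 256 = 6819
6819 → 6⁴ + 8⁴ + 1⁴ + 9⁴ = 1296 + 4096 + 1 + 6561 = 11954
11954 → 1⁴ + 1⁴ + 9⁴ + 5⁴ + 4⁴ = 1 + 1 + 6561 + 625 + 256 = 7444
7444 → 7⁴ + 4⁴ + 4⁴ + 4⁴ = 2401 + 256 + 256 + 256 = 3169
3169 → 3⁴ + 1⁴ + 6⁴ + 9⁴ = 81 + 1 + 1296 + 6561 = 7939
7939 → 7⁴ + 9⁴ + 3⁴ + 9⁴ = 2401 + 6561 + 81 + 6561 = 15604
15604 → 1⁴ + 5⁴ + 6⁴ + 0⁴ + 4⁴ = 1 + 625 + 1296 + 0 + 256 = 2178
2178 → 2⁴ + 1⁴ + 7⁴ + 8⁴ = 16 + 1 + 2401 + 4096 = 6514
6514 → 6⁴ + 5⁴ + 1⁴ + 4⁴ = 1296 + 625 + 1 + 256 = 2178  — 2178 repeats.
That took 13 steps.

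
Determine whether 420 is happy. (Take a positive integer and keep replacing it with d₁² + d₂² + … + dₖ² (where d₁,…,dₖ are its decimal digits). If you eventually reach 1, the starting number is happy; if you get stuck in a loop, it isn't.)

420 → 4² + 2² + 0² = 20
20 → 2² + 0² = 4
4 → 4² = 16
16 → 1² + 6² = 37
37 → 3² + 7² = 58
58 → 5² + 8² = 89
89 → 8² + 9² = 145
145 → 1² + 4² + 5² = 42
42 → 4² + 2² = 20  — 20 already seen; the sequence cycles without reaching 1.

not happy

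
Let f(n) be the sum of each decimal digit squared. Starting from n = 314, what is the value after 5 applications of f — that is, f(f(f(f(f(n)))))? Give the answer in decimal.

58

314 → 3² + 1² + 4² = 26
26 → 2² + 6² = 40
40 → 4² + 0² = 16
16 → 1² + 6² = 37
37 → 3² + 7² = 58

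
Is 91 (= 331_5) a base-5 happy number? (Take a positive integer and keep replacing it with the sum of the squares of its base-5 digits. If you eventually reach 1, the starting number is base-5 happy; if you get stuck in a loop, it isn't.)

91 = (3,3,1)_5 → 3² + 3² + 1² = 9 + 9 + 1 = 19
19 = (3,4)_5 → 3² + 4² = 9 + 16 = 25
25 = (1,0,0)_5 → 1² + 0² + 0² = 1 + 0 + 0 = 1  — reached 1.

base-5 happy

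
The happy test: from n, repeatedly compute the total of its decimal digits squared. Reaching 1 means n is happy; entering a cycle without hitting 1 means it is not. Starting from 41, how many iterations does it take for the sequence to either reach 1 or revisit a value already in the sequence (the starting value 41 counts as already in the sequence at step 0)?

41 → 17
17 → 50
50 → 25
25 → 29
29 → 85
85 → 89
89 → 145
145 → 42
42 → 20
20 → 4
4 → 16
16 → 37
37 → 58
58 → 89  — 89 repeats.
That took 14 steps.

14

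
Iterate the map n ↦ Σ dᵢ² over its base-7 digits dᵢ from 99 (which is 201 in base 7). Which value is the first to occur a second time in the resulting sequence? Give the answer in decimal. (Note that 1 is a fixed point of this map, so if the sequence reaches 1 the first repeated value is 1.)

99 = (2,0,1)_7 → 5
5 = (5)_7 → 25
25 = (3,4)_7 → 25  — 25 already appeared earlier.

25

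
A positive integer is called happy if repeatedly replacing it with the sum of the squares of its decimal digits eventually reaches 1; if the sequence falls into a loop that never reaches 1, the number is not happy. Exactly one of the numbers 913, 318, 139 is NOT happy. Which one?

318

913: 913 → 91 → 82 → 68 → 100 → 1  — reaches 1 (happy)
318: 318 → 74 → 65 → 61 → 37 → 58 → 89 → 145 → 42 → 20 → 4 → 16 → 37  — repeats 37 (not happy)
139: 139 → 91 → 82 → 68 → 100 → 1  — reaches 1 (happy)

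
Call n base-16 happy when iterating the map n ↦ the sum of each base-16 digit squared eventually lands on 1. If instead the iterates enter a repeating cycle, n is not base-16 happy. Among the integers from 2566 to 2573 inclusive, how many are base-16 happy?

3

2566: 2566 → 136 → 128 → 64 → 16 → 1  — base-16 happy
2567: 2567 → 149 → 106 → 136 → 128 → 64 → 16 → 1  — base-16 happy
2568: 2568 → 164 → 116 → 65 → 17 → 2 → 4 → 16 → 1  — base-16 happy
2569: 2569 → 181 → 146 → 85 → 50 → 13 → 169 → 181  — not base-16 happy
2570: 2570 → 200 → 208 → 169 → 181 → 146 → 85 → 50 → 13 → 169  — not base-16 happy
2571: 2571 → 221 → 338 → 30 → 197 → 169 → 181 → 146 → 85 → 50 → 13 → 169  — not base-16 happy
2572: 2572 → 244 → 241 → 226 → 200 → 208 → 169 → 181 → 146 → 85 → 50 → 13 → 169  — not base-16 happy
2573: 2573 → 269 → 170 → 200 → 208 → 169 → 181 → 146 → 85 → 50 → 13 → 169  — not base-16 happy
base-16 happy: 2566, 2567, 2568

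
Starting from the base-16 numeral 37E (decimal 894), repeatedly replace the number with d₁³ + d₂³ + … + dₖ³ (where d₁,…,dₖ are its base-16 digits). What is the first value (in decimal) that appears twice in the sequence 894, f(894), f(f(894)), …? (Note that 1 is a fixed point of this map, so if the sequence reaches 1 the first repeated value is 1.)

894 = (3,7,14)_16 → 3³ + 7³ + 14³ = 27 + 343 + 2744 = 3114
3114 = (12,2,10)_16 → 12³ + 2³ + 10³ = 1728 + 8 + 1000 = 2736
2736 = (10,11,0)_16 → 10³ + 11³ + 0³ = 1000 + 1331 + 0 = 2331
2331 = (9,1,11)_16 → 9³ + 1³ + 11³ = 729 + 1 + 1331 = 2061
2061 = (8,0,13)_16 → 8³ + 0³ + 13³ = 512 + 0 + 2197 = 2709
2709 = (10,9,5)_16 → 10³ + 9³ + 5³ = 1000 + 729 + 125 = 1854
1854 = (7,3,14)_16 → 7³ + 3³ + 14³ = 343 + 27 + 2744 = 3114  — 3114 already appeared earlier.

3114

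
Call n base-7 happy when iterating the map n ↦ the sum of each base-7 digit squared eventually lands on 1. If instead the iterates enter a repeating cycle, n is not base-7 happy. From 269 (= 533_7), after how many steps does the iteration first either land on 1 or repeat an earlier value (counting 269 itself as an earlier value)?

6

269 = (5,3,3)_7 → 5² + 3² + 3² = 25 + 9 + 9 = 43
43 = (6,1)_7 → 6² + 1² = 36 + 1 = 37
37 = (5,2)_7 → 5² + 2² = 25 + 4 = 29
29 = (4,1)_7 → 4² + 1² = 16 + 1 = 17
17 = (2,3)_7 → 2² + 3² = 4 + 9 = 13
13 = (1,6)_7 → 1² + 6² = 1 + 36 = 37  — 37 repeats.
That took 6 steps.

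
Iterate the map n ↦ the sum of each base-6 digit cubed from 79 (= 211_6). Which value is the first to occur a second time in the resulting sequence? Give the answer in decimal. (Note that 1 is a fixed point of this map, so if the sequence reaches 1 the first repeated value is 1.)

79 = (2,1,1)_6 → 2³ + 1³ + 1³ = 10
10 = (1,4)_6 → 1³ + 4³ = 65
65 = (1,4,5)_6 → 1³ + 4³ + 5³ = 190
190 = (5,1,4)_6 → 5³ + 1³ + 4³ = 190  — 190 already appeared earlier.

190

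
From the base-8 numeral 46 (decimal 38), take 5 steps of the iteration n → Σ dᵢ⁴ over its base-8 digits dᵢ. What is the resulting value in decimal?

272

38 = (4,6)_8 → 4⁴ + 6⁴ = 256 + 1296 = 1552
1552 = (3,0,2,0)_8 → 3⁴ + 0⁴ + 2⁴ + 0⁴ = 81 + 0 + 16 + 0 = 97
97 = (1,4,1)_8 → 1⁴ + 4⁴ + 1⁴ = 1 + 256 + 1 = 258
258 = (4,0,2)_8 → 4⁴ + 0⁴ + 2⁴ = 256 + 0 + 16 = 272
272 = (4,2,0)_8 → 4⁴ + 2⁴ + 0⁴ = 256 + 16 + 0 = 272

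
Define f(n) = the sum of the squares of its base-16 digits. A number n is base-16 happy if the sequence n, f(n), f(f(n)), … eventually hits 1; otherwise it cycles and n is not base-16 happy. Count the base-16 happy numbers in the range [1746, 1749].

1

1746: 1746 → 209 → 170 → 200 → 208 → 169 → 181 → 146 → 85 → 50 → 13 → 169  — not base-16 happy
1747: 1747 → 214 → 205 → 313 → 91 → 146 → 85 → 50 → 13 → 169 → 181 → 146  — not base-16 happy
1748: 1748 → 221 → 338 → 30 → 197 → 169 → 181 → 146 → 85 → 50 → 13 → 169  — not base-16 happy
1749: 1749 → 230 → 232 → 260 → 17 → 2 → 4 → 16 → 1  — base-16 happy
base-16 happy: 1749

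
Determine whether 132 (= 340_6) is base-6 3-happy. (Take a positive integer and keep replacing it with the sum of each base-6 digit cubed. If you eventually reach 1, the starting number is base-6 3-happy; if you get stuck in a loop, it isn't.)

132 = (3,4,0)_6 → 3³ + 4³ + 0³ = 27 + 64 + 0 = 91
91 = (2,3,1)_6 → 2³ + 3³ + 1³ = 8 + 27 + 1 = 36
36 = (1,0,0)_6 → 1³ + 0³ + 0³ = 1 + 0 + 0 = 1  — reached 1.

base-6 3-happy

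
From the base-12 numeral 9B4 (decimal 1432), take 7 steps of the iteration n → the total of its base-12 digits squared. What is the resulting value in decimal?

66

1432 = (9,11,4)_12 → 9² + 11² + 4² = 218
218 = (1,6,2)_12 → 1² + 6² + 2² = 41
41 = (3,5)_12 → 3² + 5² = 34
34 = (2,10)_12 → 2² + 10² = 104
104 = (8,8)_12 → 8² + 8² = 128
128 = (10,8)_12 → 10² + 8² = 164
164 = (1,1,8)_12 → 1² + 1² + 8² = 66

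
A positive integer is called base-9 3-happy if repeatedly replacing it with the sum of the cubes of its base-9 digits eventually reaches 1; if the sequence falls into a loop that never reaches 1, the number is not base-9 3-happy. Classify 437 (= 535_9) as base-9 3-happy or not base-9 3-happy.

base-9 3-happy

437 = (5,3,5)_9 → 5³ + 3³ + 5³ = 125 + 27 + 125 = 277
277 = (3,3,7)_9 → 3³ + 3³ + 7³ = 27 + 27 + 343 = 397
397 = (4,8,1)_9 → 4³ + 8³ + 1³ = 64 + 512 + 1 = 577
577 = (7,1,1)_9 → 7³ + 1³ + 1³ = 343 + 1 + 1 = 345
345 = (4,2,3)_9 → 4³ + 2³ + 3³ = 64 + 8 + 27 = 99
99 = (1,2,0)_9 → 1³ + 2³ + 0³ = 1 + 8 + 0 = 9
9 = (1,0)_9 → 1³ + 0³ = 1 + 0 = 1  — reached 1.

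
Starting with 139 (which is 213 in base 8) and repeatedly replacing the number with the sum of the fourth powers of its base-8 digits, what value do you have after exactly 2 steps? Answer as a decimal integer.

273

139 = (2,1,3)_8 → 98
98 = (1,4,2)_8 → 273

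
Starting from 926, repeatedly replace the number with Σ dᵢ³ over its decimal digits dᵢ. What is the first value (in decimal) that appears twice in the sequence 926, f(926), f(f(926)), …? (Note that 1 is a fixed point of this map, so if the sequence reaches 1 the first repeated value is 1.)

926 → 9³ + 2³ + 6³ = 729 + 8 + 216 = 953
953 → 9³ + 5³ + 3³ = 729 + 125 + 27 = 881
881 → 8³ + 8³ + 1³ = 512 + 512 + 1 = 1025
1025 → 1³ + 0³ + 2³ + 5³ = 1 + 0 + 8 + 125 = 134
134 → 1³ + 3³ + 4³ = 1 + 27 + 64 = 92
92 → 9³ + 2³ = 729 + 8 = 737
737 → 7³ + 3³ + 7³ = 343 + 27 + 343 = 713
713 → 7³ + 1³ + 3³ = 343 + 1 + 27 = 371
371 → 3³ + 7³ + 1³ = 27 + 343 + 1 = 371  — 371 already appeared earlier.

371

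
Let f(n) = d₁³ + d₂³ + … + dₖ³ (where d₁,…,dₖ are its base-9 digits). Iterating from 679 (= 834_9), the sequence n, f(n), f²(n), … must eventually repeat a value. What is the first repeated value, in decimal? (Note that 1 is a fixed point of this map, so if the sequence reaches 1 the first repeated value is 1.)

679 = (8,3,4)_9 → 8³ + 3³ + 4³ = 603
603 = (7,4,0)_9 → 7³ + 4³ + 0³ = 407
407 = (5,0,2)_9 → 5³ + 0³ + 2³ = 133
133 = (1,5,7)_9 → 1³ + 5³ + 7³ = 469
469 = (5,7,1)_9 → 5³ + 7³ + 1³ = 469  — 469 already appeared earlier.

469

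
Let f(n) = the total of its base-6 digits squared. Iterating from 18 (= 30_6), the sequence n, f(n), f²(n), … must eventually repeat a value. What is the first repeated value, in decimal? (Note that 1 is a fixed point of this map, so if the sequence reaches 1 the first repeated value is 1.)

18 = (3,0)_6 → 3² + 0² = 9
9 = (1,3)_6 → 1² + 3² = 10
10 = (1,4)_6 → 1² + 4² = 17
17 = (2,5)_6 → 2² + 5² = 29
29 = (4,5)_6 → 4² + 5² = 41
41 = (1,0,5)_6 → 1² + 0² + 5² = 26
26 = (4,2)_6 → 4² + 2² = 20
20 = (3,2)_6 → 3² + 2² = 13
13 = (2,1)_6 → 2² + 1² = 5
5 = (5)_6 → 5² = 25
25 = (4,1)_6 → 4² + 1² = 17  — 17 already appeared earlier.

17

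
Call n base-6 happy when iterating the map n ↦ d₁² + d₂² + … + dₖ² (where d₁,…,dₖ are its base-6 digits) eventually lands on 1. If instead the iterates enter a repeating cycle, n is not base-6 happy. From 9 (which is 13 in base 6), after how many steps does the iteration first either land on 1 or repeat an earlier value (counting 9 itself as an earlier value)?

10

9 = (1,3)_6 → 10
10 = (1,4)_6 → 17
17 = (2,5)_6 → 29
29 = (4,5)_6 → 41
41 = (1,0,5)_6 → 26
26 = (4,2)_6 → 20
20 = (3,2)_6 → 13
13 = (2,1)_6 → 5
5 = (5)_6 → 25
25 = (4,1)_6 → 17  — 17 repeats.
That took 10 steps.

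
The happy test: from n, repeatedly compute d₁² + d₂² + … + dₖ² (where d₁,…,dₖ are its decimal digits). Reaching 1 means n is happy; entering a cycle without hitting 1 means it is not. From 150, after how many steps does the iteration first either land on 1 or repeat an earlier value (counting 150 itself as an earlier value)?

11

150 → 1² + 5² + 0² = 1 + 25 + 0 = 26
26 → 2² + 6² = 4 + 36 = 40
40 → 4² + 0² = 16 + 0 = 16
16 → 1² + 6² = 1 + 36 = 37
37 → 3² + 7² = 9 + 49 = 58
58 → 5² + 8² = 25 + 64 = 89
89 → 8² + 9² = 64 + 81 = 145
145 → 1² + 4² + 5² = 1 + 16 + 25 = 42
42 → 4² + 2² = 16 + 4 = 20
20 → 2² + 0² = 4 + 0 = 4
4 → 4² = 16  — 16 repeats.
That took 11 steps.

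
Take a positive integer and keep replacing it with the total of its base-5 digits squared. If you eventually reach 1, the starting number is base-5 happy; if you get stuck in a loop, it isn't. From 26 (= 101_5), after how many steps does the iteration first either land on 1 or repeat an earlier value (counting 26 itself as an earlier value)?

5

26 = (1,0,1)_5 → 1² + 0² + 1² = 2
2 = (2)_5 → 2² = 4
4 = (4)_5 → 4² = 16
16 = (3,1)_5 → 3² + 1² = 10
10 = (2,0)_5 → 2² + 0² = 4  — 4 repeats.
That took 5 steps.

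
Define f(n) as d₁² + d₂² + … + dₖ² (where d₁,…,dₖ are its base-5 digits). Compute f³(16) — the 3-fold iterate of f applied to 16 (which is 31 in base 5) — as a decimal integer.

16 = (3,1)_5 → 3² + 1² = 10
10 = (2,0)_5 → 2² + 0² = 4
4 = (4)_5 → 4² = 16

16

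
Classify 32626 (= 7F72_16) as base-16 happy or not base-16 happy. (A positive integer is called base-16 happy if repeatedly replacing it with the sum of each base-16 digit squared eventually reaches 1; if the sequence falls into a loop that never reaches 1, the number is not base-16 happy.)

base-16 happy

32626 = (7,15,7,2)_16 → 7² + 15² + 7² + 2² = 327
327 = (1,4,7)_16 → 1² + 4² + 7² = 66
66 = (4,2)_16 → 4² + 2² = 20
20 = (1,4)_16 → 1² + 4² = 17
17 = (1,1)_16 → 1² + 1² = 2
2 = (2)_16 → 2² = 4
4 = (4)_16 → 4² = 16
16 = (1,0)_16 → 1² + 0² = 1  — reached 1.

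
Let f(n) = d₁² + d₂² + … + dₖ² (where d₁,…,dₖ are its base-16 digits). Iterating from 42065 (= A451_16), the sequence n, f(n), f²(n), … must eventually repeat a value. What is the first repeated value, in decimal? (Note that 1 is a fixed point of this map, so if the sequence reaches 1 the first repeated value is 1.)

42065 = (10,4,5,1)_16 → 10² + 4² + 5² + 1² = 142
142 = (8,14)_16 → 8² + 14² = 260
260 = (1,0,4)_16 → 1² + 0² + 4² = 17
17 = (1,1)_16 → 1² + 1² = 2
2 = (2)_16 → 2² = 4
4 = (4)_16 → 4² = 16
16 = (1,0)_16 → 1² + 0² = 1  — reached the fixed point 1.
1 → 1, so 1 is the first repeated value.

1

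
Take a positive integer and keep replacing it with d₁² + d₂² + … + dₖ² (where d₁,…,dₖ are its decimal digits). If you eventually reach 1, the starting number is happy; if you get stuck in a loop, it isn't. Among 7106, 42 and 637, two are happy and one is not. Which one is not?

7106: 7106 → 86 → 100 → 1  — reaches 1 (happy)
42: 42 → 20 → 4 → 16 → 37 → 58 → 89 → 145 → 42  — repeats 42 (not happy)
637: 637 → 94 → 97 → 130 → 10 → 1  — reaches 1 (happy)

42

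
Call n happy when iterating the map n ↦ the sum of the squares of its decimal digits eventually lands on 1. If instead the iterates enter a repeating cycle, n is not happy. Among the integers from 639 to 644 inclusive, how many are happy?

1

639: 639 → 126 → 41 → 17 → 50 → 25 → 29 → 85 → 89 → 145 → 42 → 20 → 4 → 16 → 37 → 58 → 89  — not happy
640: 640 → 52 → 29 → 85 → 89 → 145 → 42 → 20 → 4 → 16 → 37 → 58 → 89  — not happy
641: 641 → 53 → 34 → 25 → 29 → 85 → 89 → 145 → 42 → 20 → 4 → 16 → 37 → 58 → 89  — not happy
642: 642 → 56 → 61 → 37 → 58 → 89 → 145 → 42 → 20 → 4 → 16 → 37  — not happy
643: 643 → 61 → 37 → 58 → 89 → 145 → 42 → 20 → 4 → 16 → 37  — not happy
644: 644 → 68 → 100 → 1  — happy
happy: 644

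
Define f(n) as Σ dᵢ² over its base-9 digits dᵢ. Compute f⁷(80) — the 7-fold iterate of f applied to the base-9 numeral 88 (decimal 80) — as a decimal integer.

50

80 = (8,8)_9 → 8² + 8² = 64 + 64 = 128
128 = (1,5,2)_9 → 1² + 5² + 2² = 1 + 25 + 4 = 30
30 = (3,3)_9 → 3² + 3² = 9 + 9 = 18
18 = (2,0)_9 → 2² + 0² = 4 + 0 = 4
4 = (4)_9 → 4² = 16
16 = (1,7)_9 → 1² + 7² = 1 + 49 = 50
50 = (5,5)_9 → 5² + 5² = 25 + 25 = 50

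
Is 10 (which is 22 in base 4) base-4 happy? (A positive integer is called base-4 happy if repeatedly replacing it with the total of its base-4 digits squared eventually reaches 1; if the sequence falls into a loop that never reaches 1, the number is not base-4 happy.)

10 = (2,2)_4 → 2² + 2² = 4 + 4 = 8
8 = (2,0)_4 → 2² + 0² = 4 + 0 = 4
4 = (1,0)_4 → 1² + 0² = 1 + 0 = 1  — reached 1.

base-4 happy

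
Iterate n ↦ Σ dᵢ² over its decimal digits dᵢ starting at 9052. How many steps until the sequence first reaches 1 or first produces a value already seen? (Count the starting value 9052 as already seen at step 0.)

11

9052 → 9² + 0² + 5² + 2² = 81 + 0 + 25 + 4 = 110
110 → 1² + 1² + 0² = 1 + 1 + 0 = 2
2 → 2² = 4
4 → 4² = 16
16 → 1² + 6² = 1 + 36 = 37
37 → 3² + 7² = 9 + 49 = 58
58 → 5² + 8² = 25 + 64 = 89
89 → 8² + 9² = 64 + 81 = 145
145 → 1² + 4² + 5² = 1 + 16 + 25 = 42
42 → 4² + 2² = 16 + 4 = 20
20 → 2² + 0² = 4 + 0 = 4  — 4 repeats.
That took 11 steps.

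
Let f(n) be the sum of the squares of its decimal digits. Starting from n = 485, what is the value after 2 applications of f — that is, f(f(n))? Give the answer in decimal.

26

485 → 4² + 8² + 5² = 16 + 64 + 25 = 105
105 → 1² + 0² + 5² = 1 + 0 + 25 = 26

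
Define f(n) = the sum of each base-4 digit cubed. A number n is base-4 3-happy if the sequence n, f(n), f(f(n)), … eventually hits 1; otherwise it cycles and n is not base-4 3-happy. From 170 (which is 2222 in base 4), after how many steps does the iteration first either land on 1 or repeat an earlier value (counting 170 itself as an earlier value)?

170 = (2,2,2,2)_4 → 2³ + 2³ + 2³ + 2³ = 32
32 = (2,0,0)_4 → 2³ + 0³ + 0³ = 8
8 = (2,0)_4 → 2³ + 0³ = 8  — 8 repeats.
That took 3 steps.

3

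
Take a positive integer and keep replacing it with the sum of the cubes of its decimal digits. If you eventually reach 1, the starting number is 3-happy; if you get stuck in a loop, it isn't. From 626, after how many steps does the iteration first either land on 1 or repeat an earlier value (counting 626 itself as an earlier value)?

9

626 → 6³ + 2³ + 6³ = 440
440 → 4³ + 4³ + 0³ = 128
128 → 1³ + 2³ + 8³ = 521
521 → 5³ + 2³ + 1³ = 134
134 → 1³ + 3³ + 4³ = 92
92 → 9³ + 2³ = 737
737 → 7³ + 3³ + 7³ = 713
713 → 7³ + 1³ + 3³ = 371
371 → 3³ + 7³ + 1³ = 371  — 371 repeats.
That took 9 steps.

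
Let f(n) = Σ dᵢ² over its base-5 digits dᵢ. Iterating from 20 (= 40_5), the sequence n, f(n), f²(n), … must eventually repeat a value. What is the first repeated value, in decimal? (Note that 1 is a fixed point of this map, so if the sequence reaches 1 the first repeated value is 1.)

20 = (4,0)_5 → 4² + 0² = 16 + 0 = 16
16 = (3,1)_5 → 3² + 1² = 9 + 1 = 10
10 = (2,0)_5 → 2² + 0² = 4 + 0 = 4
4 = (4)_5 → 4² = 16  — 16 already appeared earlier.

16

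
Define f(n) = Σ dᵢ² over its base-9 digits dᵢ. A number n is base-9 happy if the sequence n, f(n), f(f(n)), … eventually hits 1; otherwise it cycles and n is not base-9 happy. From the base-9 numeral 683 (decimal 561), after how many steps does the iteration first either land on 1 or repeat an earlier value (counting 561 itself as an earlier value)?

8

561 = (6,8,3)_9 → 6² + 8² + 3² = 109
109 = (1,3,1)_9 → 1² + 3² + 1² = 11
11 = (1,2)_9 → 1² + 2² = 5
5 = (5)_9 → 5² = 25
25 = (2,7)_9 → 2² + 7² = 53
53 = (5,8)_9 → 5² + 8² = 89
89 = (1,0,8)_9 → 1² + 0² + 8² = 65
65 = (7,2)_9 → 7² + 2² = 53  — 53 repeats.
That took 8 steps.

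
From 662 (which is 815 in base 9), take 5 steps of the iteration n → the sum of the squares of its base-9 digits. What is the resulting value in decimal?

50

662 = (8,1,5)_9 → 90
90 = (1,1,0)_9 → 2
2 = (2)_9 → 4
4 = (4)_9 → 16
16 = (1,7)_9 → 50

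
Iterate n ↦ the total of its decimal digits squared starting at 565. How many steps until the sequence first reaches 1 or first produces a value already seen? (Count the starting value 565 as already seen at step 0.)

565 → 5² + 6² + 5² = 86
86 → 8² + 6² = 100
100 → 1² + 0² + 0² = 1  — reached 1.
That took 3 steps.

3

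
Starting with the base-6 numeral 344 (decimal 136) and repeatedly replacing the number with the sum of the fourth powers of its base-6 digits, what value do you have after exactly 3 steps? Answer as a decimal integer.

136 = (3,4,4)_6 → 593
593 = (2,4,2,5)_6 → 913
913 = (4,1,2,1)_6 → 274

274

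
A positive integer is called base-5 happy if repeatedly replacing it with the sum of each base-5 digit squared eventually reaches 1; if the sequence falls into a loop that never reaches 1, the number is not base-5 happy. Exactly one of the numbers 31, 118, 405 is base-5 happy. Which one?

31: 31 → 3 → 9 → 17 → 13 → 13  — repeats 13 (not base-5 happy)
118: 118 → 34 → 18 → 18  — repeats 18 (not base-5 happy)
405: 405 → 11 → 5 → 1  — reaches 1 (base-5 happy)

405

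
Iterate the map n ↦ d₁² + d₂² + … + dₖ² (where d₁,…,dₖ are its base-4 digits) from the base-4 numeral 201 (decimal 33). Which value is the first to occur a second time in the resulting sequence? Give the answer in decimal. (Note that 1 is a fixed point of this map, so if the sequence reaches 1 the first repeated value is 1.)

33 = (2,0,1)_4 → 2² + 0² + 1² = 5
5 = (1,1)_4 → 1² + 1² = 2
2 = (2)_4 → 2² = 4
4 = (1,0)_4 → 1² + 0² = 1  — reached the fixed point 1.
1 → 1, so 1 is the first repeated value.

1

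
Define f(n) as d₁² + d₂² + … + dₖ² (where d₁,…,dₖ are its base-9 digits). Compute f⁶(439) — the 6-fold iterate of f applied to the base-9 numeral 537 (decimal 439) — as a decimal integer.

65

439 = (5,3,7)_9 → 5² + 3² + 7² = 83
83 = (1,0,2)_9 → 1² + 0² + 2² = 5
5 = (5)_9 → 5² = 25
25 = (2,7)_9 → 2² + 7² = 53
53 = (5,8)_9 → 5² + 8² = 89
89 = (1,0,8)_9 → 1² + 0² + 8² = 65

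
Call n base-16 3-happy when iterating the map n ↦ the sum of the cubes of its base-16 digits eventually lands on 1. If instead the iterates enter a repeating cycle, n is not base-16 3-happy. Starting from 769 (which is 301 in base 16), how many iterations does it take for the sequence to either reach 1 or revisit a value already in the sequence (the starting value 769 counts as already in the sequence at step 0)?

8

769 = (3,0,1)_16 → 3³ + 0³ + 1³ = 27 + 0 + 1 = 28
28 = (1,12)_16 → 1³ + 12³ = 1 + 1728 = 1729
1729 = (6,12,1)_16 → 6³ + 12³ + 1³ = 216 + 1728 + 1 = 1945
1945 = (7,9,9)_16 → 7³ + 9³ + 9³ = 343 + 729 + 729 = 1801
1801 = (7,0,9)_16 → 7³ + 0³ + 9³ = 343 + 0 + 729 = 1072
1072 = (4,3,0)_16 → 4³ + 3³ + 0³ = 64 + 27 + 0 = 91
91 = (5,11)_16 → 5³ + 11³ = 125 + 1331 = 1456
1456 = (5,11,0)_16 → 5³ + 11³ + 0³ = 125 + 1331 + 0 = 1456  — 1456 repeats.
That took 8 steps.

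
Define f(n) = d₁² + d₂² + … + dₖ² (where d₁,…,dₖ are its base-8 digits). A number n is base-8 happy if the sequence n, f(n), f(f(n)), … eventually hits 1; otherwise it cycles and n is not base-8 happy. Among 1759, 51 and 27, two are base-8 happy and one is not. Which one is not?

1759: 1759 → 76 → 18 → 8 → 1  — reaches 1 (base-8 happy)
51: 51 → 45 → 50 → 40 → 25 → 10 → 5 → 25  — repeats 25 (not base-8 happy)
27: 27 → 18 → 8 → 1  — reaches 1 (base-8 happy)

51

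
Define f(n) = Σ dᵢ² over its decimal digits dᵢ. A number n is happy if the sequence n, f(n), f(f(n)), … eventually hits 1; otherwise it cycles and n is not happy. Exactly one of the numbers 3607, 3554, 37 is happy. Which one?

3607: 3607 → 94 → 97 → 130 → 10 → 1  — reaches 1 (happy)
3554: 3554 → 75 → 74 → 65 → 61 → 37 → 58 → 89 → 145 → 42 → 20 → 4 → 16 → 37  — repeats 37 (not happy)
37: 37 → 58 → 89 → 145 → 42 → 20 → 4 → 16 → 37  — repeats 37 (not happy)

3607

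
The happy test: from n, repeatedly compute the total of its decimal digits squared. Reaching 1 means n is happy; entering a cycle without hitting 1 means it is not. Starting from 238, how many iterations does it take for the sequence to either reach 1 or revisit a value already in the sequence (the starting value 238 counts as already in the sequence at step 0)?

11

238 → 77
77 → 98
98 → 145
145 → 42
42 → 20
20 → 4
4 → 16
16 → 37
37 → 58
58 → 89
89 → 145  — 145 repeats.
That took 11 steps.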